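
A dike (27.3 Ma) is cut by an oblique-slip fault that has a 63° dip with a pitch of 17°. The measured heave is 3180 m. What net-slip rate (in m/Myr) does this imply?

dip-slip = heave / cos(dip) = 3180 / cos(63°) = 7005 m
net slip = dip-slip / sin(rake) = 7005 / sin(17°) = 23960 m
rate = 23960 m / 27.3 Ma = 0.000878 m/yr = 878 m/Myr

878 m/Myr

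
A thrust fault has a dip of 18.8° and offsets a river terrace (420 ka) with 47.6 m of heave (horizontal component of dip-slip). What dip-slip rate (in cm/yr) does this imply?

0.0120 cm/yr

dip-slip = heave / cos(dip) = 47.6 m / cos(18.8°) = 50.28 m
rate = 50.28 m / 420 ka = 0.000120 m/yr = 0.0120 cm/yr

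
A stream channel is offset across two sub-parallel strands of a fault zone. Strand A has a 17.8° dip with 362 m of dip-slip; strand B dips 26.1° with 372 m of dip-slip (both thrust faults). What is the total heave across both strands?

679 m

heave_A = 362 × cos(17.8°) = 344.7 m
heave_B = 372 × cos(26.1°) = 334.1 m
total = 344.7 + 334.1 = 679 m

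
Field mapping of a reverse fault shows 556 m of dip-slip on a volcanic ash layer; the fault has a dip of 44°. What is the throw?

386 m

throw = dip-slip × sin(dip) = 556 m × sin(44°) = 386 m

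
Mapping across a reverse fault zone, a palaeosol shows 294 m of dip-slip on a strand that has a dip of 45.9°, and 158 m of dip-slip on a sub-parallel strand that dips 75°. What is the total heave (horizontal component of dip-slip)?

245 m

heave_A = 294 × cos(45.9°) = 204.6 m
heave_B = 158 × cos(75°) = 40.89 m
total = 204.6 + 40.89 = 245 m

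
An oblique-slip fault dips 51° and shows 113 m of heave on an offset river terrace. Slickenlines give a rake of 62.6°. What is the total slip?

202 m

dip-slip = heave / cos(dip) = 113 / cos(51°) = 179.6 m
net slip = dip-slip / sin(rake) = 179.6 / sin(62.6°) = 202 m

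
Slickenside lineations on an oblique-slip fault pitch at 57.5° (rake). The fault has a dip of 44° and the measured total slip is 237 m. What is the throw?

139 m

dip-slip = net slip × sin(rake) = 237 m × sin(57.5°) = 199.9 m
throw = dip-slip × sin(dip) = 199.9 × sin(44°) = 139 m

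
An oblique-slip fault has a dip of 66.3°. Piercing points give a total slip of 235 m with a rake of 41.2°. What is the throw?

dip-slip = net slip × sin(rake) = 235 m × sin(41.2°) = 154.8 m
throw = dip-slip × sin(dip) = 154.8 × sin(66.3°) = 142 m

142 m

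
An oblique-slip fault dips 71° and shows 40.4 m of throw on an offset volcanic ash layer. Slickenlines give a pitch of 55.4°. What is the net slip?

dip-slip = throw / sin(dip) = 40.4 / sin(71°) = 42.73 m
net slip = dip-slip / sin(rake) = 42.73 / sin(55.4°) = 51.9 m

51.9 m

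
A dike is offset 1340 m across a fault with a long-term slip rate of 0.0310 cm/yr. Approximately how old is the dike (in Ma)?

age = offset / rate = 1340 m / (0.0310 cm/yr) = 4.32e+06 yr = 4.32 Ma

4.32 Ma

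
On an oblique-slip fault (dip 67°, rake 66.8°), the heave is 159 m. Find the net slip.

dip-slip = heave / cos(dip) = 159 / cos(67°) = 406.9 m
net slip = dip-slip / sin(rake) = 406.9 / sin(66.8°) = 443 m

443 m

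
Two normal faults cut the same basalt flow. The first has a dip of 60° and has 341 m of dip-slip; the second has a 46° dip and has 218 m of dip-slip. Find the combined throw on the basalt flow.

throw_A = 341 × sin(60°) = 295.3 m
throw_B = 218 × sin(46°) = 156.8 m
total = 295.3 + 156.8 = 452 m

452 m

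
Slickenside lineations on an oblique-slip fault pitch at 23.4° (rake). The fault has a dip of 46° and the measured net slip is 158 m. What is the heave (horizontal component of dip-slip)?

43.6 m

dip-slip = net slip × sin(rake) = 158 m × sin(23.4°) = 62.75 m
heave = dip-slip × cos(dip) = 62.75 × cos(46°) = 43.6 m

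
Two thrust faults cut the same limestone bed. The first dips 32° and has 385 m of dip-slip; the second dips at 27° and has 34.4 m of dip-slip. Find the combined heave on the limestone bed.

357 m

heave_A = 385 × cos(32°) = 326.5 m
heave_B = 34.4 × cos(27°) = 30.65 m
total = 326.5 + 30.65 = 357 m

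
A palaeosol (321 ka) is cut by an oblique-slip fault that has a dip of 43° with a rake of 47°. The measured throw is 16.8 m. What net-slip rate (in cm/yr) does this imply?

dip-slip = throw / sin(dip) = 16.8 / sin(43°) = 24.63 m
net slip = dip-slip / sin(rake) = 24.63 / sin(47°) = 33.68 m
rate = 33.68 m / 321 ka = 0.000105 m/yr = 0.0105 cm/yr

0.0105 cm/yr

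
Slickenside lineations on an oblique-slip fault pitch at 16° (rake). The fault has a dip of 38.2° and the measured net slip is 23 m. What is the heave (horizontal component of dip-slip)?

dip-slip = net slip × sin(rake) = 23 m × sin(16°) = 6.340 m
heave = dip-slip × cos(dip) = 6.340 × cos(38.2°) = 4.98 m

4.98 m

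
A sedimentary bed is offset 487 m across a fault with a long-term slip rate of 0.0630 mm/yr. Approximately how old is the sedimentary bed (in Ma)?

7.73 Ma

age = offset / rate = 487 m / (0.0630 mm/yr) = 7.73e+06 yr = 7.73 Ma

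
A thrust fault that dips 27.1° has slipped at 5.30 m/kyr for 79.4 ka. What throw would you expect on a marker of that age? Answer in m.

dip-slip = rate × time = 5.30 m/kyr × 79.4 ka = 420.8 m
throw = dip-slip × sin(dip) = 420.8 × sin(27.1°) = 192 m

192 m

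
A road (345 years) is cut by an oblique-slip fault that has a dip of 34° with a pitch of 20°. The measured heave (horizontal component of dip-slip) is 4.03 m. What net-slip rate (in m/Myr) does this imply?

41200 m/Myr

dip-slip = heave / cos(dip) = 4.03 / cos(34°) = 4.861 m
net slip = dip-slip / sin(rake) = 4.861 / sin(20°) = 14.21 m
rate = 14.21 m / 345 years = 0.0412 m/yr = 41200 m/Myr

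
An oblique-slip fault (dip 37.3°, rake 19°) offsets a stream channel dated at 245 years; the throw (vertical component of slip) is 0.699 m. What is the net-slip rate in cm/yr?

dip-slip = throw / sin(dip) = 0.699 / sin(37.3°) = 1.153 m
net slip = dip-slip / sin(rake) = 1.153 / sin(19°) = 3.543 m
rate = 3.543 m / 245 years = 0.0145 m/yr = 1.45 cm/yr

1.45 cm/yr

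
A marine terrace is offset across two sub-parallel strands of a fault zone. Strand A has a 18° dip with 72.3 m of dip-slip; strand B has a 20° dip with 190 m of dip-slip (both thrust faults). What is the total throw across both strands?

throw_A = 72.3 × sin(18°) = 22.34 m
throw_B = 190 × sin(20°) = 64.98 m
total = 22.34 + 64.98 = 87.3 m

87.3 m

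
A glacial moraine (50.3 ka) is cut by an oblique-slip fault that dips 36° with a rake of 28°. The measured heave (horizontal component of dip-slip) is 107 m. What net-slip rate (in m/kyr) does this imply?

dip-slip = heave / cos(dip) = 107 / cos(36°) = 132.3 m
net slip = dip-slip / sin(rake) = 132.3 / sin(28°) = 281.7 m
rate = 281.7 m / 50.3 ka = 0.00560 m/yr = 5.60 m/kyr

5.60 m/kyr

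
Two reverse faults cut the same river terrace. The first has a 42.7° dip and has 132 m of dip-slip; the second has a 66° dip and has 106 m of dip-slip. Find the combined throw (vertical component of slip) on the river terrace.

186 m

throw_A = 132 × sin(42.7°) = 89.52 m
throw_B = 106 × sin(66°) = 96.84 m
total = 89.52 + 96.84 = 186 m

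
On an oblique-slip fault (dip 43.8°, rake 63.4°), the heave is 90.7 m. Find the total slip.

141 m

dip-slip = heave / cos(dip) = 90.7 / cos(43.8°) = 125.7 m
net slip = dip-slip / sin(rake) = 125.7 / sin(63.4°) = 141 m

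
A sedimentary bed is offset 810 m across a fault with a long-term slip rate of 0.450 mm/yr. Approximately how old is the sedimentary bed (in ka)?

1800 ka

age = offset / rate = 810 m / (0.450 mm/yr) = 1.8e+06 yr = 1800 ka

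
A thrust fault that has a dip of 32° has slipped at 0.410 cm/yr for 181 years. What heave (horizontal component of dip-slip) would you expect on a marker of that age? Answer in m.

dip-slip = rate × time = 0.410 cm/yr × 181 years = 0.7421 m
heave = dip-slip × cos(dip) = 0.7421 × cos(32°) = 0.629 m

0.629 m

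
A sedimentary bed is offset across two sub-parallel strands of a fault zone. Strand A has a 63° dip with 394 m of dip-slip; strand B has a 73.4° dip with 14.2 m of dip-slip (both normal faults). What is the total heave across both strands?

heave_A = 394 × cos(63°) = 178.9 m
heave_B = 14.2 × cos(73.4°) = 4.057 m
total = 178.9 + 4.057 = 183 m

183 m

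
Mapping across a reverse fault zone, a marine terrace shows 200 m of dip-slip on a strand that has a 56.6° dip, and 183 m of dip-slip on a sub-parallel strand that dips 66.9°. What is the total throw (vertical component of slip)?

335 m

throw_A = 200 × sin(56.6°) = 167 m
throw_B = 183 × sin(66.9°) = 168.3 m
total = 167 + 168.3 = 335 m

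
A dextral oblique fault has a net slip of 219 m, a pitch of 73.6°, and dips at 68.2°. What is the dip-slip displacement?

dip-slip = net slip × sin(rake) = 219 m × sin(73.6°) = 210 m

210 m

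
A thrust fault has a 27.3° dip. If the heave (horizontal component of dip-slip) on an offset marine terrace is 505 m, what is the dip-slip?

568 m

dip-slip = heave / cos(dip) = 505 / cos(27.3°) = 568 m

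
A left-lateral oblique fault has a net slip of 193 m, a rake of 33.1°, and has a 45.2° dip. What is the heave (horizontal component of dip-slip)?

dip-slip = net slip × sin(rake) = 193 m × sin(33.1°) = 105.4 m
heave = dip-slip × cos(dip) = 105.4 × cos(45.2°) = 74.3 m

74.3 m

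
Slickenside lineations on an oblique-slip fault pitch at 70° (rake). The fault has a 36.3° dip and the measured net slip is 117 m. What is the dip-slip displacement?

110 m

dip-slip = net slip × sin(rake) = 117 m × sin(70°) = 110 m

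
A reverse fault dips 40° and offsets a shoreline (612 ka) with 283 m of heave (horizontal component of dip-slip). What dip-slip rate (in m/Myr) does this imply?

dip-slip = heave / cos(dip) = 283 m / cos(40°) = 369.4 m
rate = 369.4 m / 612 ka = 0.000604 m/yr = 604 m/Myr

604 m/Myr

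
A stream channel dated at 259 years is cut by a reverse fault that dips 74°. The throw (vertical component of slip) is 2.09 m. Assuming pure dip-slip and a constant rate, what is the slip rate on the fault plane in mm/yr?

8.39 mm/yr

dip-slip = throw / sin(dip) = 2.09 m / sin(74°) = 2.174 m
rate = 2.174 m / 259 years = 0.00839 m/yr = 8.39 mm/yr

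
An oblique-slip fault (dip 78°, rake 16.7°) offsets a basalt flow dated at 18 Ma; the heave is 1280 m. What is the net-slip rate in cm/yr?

0.119 cm/yr

dip-slip = heave / cos(dip) = 1280 / cos(78°) = 6156 m
net slip = dip-slip / sin(rake) = 6156 / sin(16.7°) = 21420 m
rate = 21420 m / 18 Ma = 0.00119 m/yr = 0.119 cm/yr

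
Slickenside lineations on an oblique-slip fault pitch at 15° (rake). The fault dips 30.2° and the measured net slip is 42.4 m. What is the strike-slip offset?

41 m

strike-slip = net slip × cos(rake) = 42.4 m × cos(15°) = 41 m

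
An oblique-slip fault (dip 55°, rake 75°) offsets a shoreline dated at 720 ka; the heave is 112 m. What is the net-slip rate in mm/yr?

0.281 mm/yr

dip-slip = heave / cos(dip) = 112 / cos(55°) = 195.3 m
net slip = dip-slip / sin(rake) = 195.3 / sin(75°) = 202.2 m
rate = 202.2 m / 720 ka = 0.000281 m/yr = 0.281 mm/yr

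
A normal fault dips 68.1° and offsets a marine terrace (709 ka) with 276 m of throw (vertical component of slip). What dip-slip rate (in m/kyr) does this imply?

0.420 m/kyr

dip-slip = throw / sin(dip) = 276 m / sin(68.1°) = 297.5 m
rate = 297.5 m / 709 ka = 0.000420 m/yr = 0.420 m/kyr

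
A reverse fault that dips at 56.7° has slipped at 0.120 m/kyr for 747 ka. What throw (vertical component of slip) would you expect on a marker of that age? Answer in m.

74.9 m

dip-slip = rate × time = 0.120 m/kyr × 747 ka = 89.64 m
throw = dip-slip × sin(dip) = 89.64 × sin(56.7°) = 74.9 m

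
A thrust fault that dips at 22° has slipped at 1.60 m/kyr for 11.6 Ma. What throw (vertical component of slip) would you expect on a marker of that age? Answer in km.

dip-slip = rate × time = 1.60 m/kyr × 11.6 Ma = 18560 m
throw = dip-slip × sin(dip) = 18560 × sin(22°) = 6950 m = 6.95 km

6.95 km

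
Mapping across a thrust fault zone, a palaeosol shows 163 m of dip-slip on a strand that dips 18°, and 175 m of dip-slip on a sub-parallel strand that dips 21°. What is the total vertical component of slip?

113 m

throw_A = 163 × sin(18°) = 50.37 m
throw_B = 175 × sin(21°) = 62.71 m
total = 50.37 + 62.71 = 113 m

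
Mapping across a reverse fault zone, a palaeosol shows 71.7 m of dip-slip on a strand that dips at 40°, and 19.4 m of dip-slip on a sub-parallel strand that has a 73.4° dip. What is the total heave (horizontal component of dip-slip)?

60.5 m

heave_A = 71.7 × cos(40°) = 54.93 m
heave_B = 19.4 × cos(73.4°) = 5.542 m
total = 54.93 + 5.542 = 60.5 m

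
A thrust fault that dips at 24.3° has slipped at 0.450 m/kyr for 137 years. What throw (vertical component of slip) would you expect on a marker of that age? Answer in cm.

2.54 cm

dip-slip = rate × time = 0.450 m/kyr × 137 years = 0.06165 m
throw = dip-slip × sin(dip) = 0.06165 × sin(24.3°) = 0.0254 m = 2.54 cm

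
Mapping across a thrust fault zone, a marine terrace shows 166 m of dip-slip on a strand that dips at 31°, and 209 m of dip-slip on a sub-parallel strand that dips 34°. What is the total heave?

heave_A = 166 × cos(31°) = 142.3 m
heave_B = 209 × cos(34°) = 173.3 m
total = 142.3 + 173.3 = 316 m

316 m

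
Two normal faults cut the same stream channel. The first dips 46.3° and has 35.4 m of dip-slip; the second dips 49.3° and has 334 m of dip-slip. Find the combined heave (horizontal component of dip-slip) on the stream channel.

heave_A = 35.4 × cos(46.3°) = 24.46 m
heave_B = 334 × cos(49.3°) = 217.8 m
total = 24.46 + 217.8 = 242 m

242 m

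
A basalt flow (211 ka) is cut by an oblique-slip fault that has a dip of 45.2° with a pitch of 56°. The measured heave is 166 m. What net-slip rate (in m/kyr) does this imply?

dip-slip = heave / cos(dip) = 166 / cos(45.2°) = 235.6 m
net slip = dip-slip / sin(rake) = 235.6 / sin(56°) = 284.2 m
rate = 284.2 m / 211 ka = 0.00135 m/yr = 1.35 m/kyr

1.35 m/kyr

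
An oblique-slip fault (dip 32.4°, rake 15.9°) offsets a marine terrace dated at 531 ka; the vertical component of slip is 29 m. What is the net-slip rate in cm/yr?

dip-slip = throw / sin(dip) = 29 / sin(32.4°) = 54.12 m
net slip = dip-slip / sin(rake) = 54.12 / sin(15.9°) = 197.6 m
rate = 197.6 m / 531 ka = 0.000372 m/yr = 0.0372 cm/yr

0.0372 cm/yr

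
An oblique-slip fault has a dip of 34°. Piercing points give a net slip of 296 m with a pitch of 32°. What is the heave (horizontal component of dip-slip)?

dip-slip = net slip × sin(rake) = 296 m × sin(32°) = 156.9 m
heave = dip-slip × cos(dip) = 156.9 × cos(34°) = 130 m

130 m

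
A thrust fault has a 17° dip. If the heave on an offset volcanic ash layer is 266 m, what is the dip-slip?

278 m

dip-slip = heave / cos(dip) = 266 / cos(17°) = 278 m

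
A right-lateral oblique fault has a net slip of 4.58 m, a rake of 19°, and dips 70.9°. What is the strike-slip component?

strike-slip = net slip × cos(rake) = 4.58 m × cos(19°) = 4.33 m

4.33 m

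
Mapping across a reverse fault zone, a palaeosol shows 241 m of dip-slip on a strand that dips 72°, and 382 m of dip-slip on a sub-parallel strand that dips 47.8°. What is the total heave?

331 m

heave_A = 241 × cos(72°) = 74.47 m
heave_B = 382 × cos(47.8°) = 256.6 m
total = 74.47 + 256.6 = 331 m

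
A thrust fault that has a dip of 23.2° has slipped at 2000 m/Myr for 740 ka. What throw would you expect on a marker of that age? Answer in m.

583 m

dip-slip = rate × time = 2000 m/Myr × 740 ka = 1480 m
throw = dip-slip × sin(dip) = 1480 × sin(23.2°) = 583 m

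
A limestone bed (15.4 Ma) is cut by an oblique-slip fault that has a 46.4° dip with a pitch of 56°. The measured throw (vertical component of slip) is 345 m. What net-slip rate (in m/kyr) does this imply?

dip-slip = throw / sin(dip) = 345 / sin(46.4°) = 476.4 m
net slip = dip-slip / sin(rake) = 476.4 / sin(56°) = 574.6 m
rate = 574.6 m / 15.4 Ma = 0.0000373 m/yr = 0.0373 m/kyr

0.0373 m/kyr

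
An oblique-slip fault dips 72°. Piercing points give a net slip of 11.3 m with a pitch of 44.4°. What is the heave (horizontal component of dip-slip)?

dip-slip = net slip × sin(rake) = 11.3 m × sin(44.4°) = 7.906 m
heave = dip-slip × cos(dip) = 7.906 × cos(72°) = 2.44 m

2.44 m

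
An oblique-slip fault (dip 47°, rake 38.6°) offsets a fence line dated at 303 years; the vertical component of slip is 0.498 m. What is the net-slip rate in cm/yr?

dip-slip = throw / sin(dip) = 0.498 / sin(47°) = 0.6809 m
net slip = dip-slip / sin(rake) = 0.6809 / sin(38.6°) = 1.091 m
rate = 1.091 m / 303 years = 0.00360 m/yr = 0.360 cm/yr

0.360 cm/yr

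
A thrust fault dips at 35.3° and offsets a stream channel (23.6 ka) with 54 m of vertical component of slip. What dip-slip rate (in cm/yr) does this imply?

0.396 cm/yr

dip-slip = throw / sin(dip) = 54 m / sin(35.3°) = 93.45 m
rate = 93.45 m / 23.6 ka = 0.00396 m/yr = 0.396 cm/yr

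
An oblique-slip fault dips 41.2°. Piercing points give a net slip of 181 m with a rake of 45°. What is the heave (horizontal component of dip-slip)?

96.3 m

dip-slip = net slip × sin(rake) = 181 m × sin(45°) = 128 m
heave = dip-slip × cos(dip) = 128 × cos(41.2°) = 96.3 m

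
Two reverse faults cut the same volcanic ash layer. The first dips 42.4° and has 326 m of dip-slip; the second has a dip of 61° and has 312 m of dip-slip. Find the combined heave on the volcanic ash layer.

392 m

heave_A = 326 × cos(42.4°) = 240.7 m
heave_B = 312 × cos(61°) = 151.3 m
total = 240.7 + 151.3 = 392 m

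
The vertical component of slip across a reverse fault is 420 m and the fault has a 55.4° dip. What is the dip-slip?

510 m

dip-slip = throw / sin(dip) = 420 / sin(55.4°) = 510 m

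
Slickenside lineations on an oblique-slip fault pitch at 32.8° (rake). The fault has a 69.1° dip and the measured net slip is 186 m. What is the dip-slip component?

dip-slip = net slip × sin(rake) = 186 m × sin(32.8°) = 101 m

101 m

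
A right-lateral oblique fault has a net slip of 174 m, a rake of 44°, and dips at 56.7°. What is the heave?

dip-slip = net slip × sin(rake) = 174 m × sin(44°) = 120.9 m
heave = dip-slip × cos(dip) = 120.9 × cos(56.7°) = 66.4 m

66.4 m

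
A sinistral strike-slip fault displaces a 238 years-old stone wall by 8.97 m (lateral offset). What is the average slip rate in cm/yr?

3.77 cm/yr

rate = 8.97 m / 238 years = 0.0377 m/yr = 3.77 cm/yr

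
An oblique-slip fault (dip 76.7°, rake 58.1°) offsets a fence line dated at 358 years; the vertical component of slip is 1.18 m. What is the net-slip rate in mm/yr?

dip-slip = throw / sin(dip) = 1.18 / sin(76.7°) = 1.213 m
net slip = dip-slip / sin(rake) = 1.213 / sin(58.1°) = 1.428 m
rate = 1.428 m / 358 years = 0.00399 m/yr = 3.99 mm/yr

3.99 mm/yr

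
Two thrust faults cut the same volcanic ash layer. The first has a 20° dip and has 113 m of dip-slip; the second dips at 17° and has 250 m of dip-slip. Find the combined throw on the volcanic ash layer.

112 m

throw_A = 113 × sin(20°) = 38.65 m
throw_B = 250 × sin(17°) = 73.09 m
total = 38.65 + 73.09 = 112 m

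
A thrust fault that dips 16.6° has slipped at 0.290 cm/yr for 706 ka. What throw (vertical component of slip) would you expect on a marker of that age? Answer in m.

dip-slip = rate × time = 0.290 cm/yr × 706 ka = 2047 m
throw = dip-slip × sin(dip) = 2047 × sin(16.6°) = 585 m

585 m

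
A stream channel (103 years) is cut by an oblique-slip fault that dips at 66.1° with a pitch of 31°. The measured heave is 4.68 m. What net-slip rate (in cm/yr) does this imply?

21.8 cm/yr

dip-slip = heave / cos(dip) = 4.68 / cos(66.1°) = 11.55 m
net slip = dip-slip / sin(rake) = 11.55 / sin(31°) = 22.43 m
rate = 22.43 m / 103 years = 0.218 m/yr = 21.8 cm/yr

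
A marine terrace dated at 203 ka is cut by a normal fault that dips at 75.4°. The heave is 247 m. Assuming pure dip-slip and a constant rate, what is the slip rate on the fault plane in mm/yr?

dip-slip = heave / cos(dip) = 247 m / cos(75.4°) = 979.9 m
rate = 979.9 m / 203 ka = 0.00483 m/yr = 4.83 mm/yr

4.83 mm/yr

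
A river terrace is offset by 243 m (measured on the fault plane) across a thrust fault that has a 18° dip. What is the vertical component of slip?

throw = dip-slip × sin(dip) = 243 m × sin(18°) = 75.1 m

75.1 m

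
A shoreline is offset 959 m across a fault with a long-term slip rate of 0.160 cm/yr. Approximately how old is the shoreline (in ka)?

599 ka

age = offset / rate = 959 m / (0.160 cm/yr) = 599000 yr = 599 ka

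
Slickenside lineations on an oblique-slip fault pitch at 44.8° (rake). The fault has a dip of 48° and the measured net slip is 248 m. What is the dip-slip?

175 m

dip-slip = net slip × sin(rake) = 248 m × sin(44.8°) = 175 m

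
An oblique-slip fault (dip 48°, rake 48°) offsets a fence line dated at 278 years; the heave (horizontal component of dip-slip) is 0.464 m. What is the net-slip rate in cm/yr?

0.336 cm/yr

dip-slip = heave / cos(dip) = 0.464 / cos(48°) = 0.6934 m
net slip = dip-slip / sin(rake) = 0.6934 / sin(48°) = 0.9331 m
rate = 0.9331 m / 278 years = 0.00336 m/yr = 0.336 cm/yr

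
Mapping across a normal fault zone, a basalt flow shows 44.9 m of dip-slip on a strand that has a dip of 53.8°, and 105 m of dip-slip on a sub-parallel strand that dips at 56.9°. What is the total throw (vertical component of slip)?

throw_A = 44.9 × sin(53.8°) = 36.23 m
throw_B = 105 × sin(56.9°) = 87.96 m
total = 36.23 + 87.96 = 124 m

124 m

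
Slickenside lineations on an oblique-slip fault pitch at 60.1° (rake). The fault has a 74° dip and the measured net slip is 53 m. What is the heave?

12.7 m

dip-slip = net slip × sin(rake) = 53 m × sin(60.1°) = 45.95 m
heave = dip-slip × cos(dip) = 45.95 × cos(74°) = 12.7 m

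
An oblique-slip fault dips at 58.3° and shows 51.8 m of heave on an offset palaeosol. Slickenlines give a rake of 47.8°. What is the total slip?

dip-slip = heave / cos(dip) = 51.8 / cos(58.3°) = 98.58 m
net slip = dip-slip / sin(rake) = 98.58 / sin(47.8°) = 133 m

133 m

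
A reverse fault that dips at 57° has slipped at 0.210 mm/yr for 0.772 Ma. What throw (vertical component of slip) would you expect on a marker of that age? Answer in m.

136 m

dip-slip = rate × time = 0.210 mm/yr × 0.772 Ma = 162.1 m
throw = dip-slip × sin(dip) = 162.1 × sin(57°) = 136 m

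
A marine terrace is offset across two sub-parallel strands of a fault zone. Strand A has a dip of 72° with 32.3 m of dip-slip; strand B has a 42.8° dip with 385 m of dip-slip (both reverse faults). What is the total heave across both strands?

292 m

heave_A = 32.3 × cos(72°) = 9.981 m
heave_B = 385 × cos(42.8°) = 282.5 m
total = 9.981 + 282.5 = 292 m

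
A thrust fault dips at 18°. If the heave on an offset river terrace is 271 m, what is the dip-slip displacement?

285 m

dip-slip = heave / cos(dip) = 271 / cos(18°) = 285 m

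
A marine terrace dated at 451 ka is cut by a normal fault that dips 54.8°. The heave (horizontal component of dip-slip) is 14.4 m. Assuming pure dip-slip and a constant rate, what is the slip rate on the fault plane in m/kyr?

dip-slip = heave / cos(dip) = 14.4 m / cos(54.8°) = 24.98 m
rate = 24.98 m / 451 ka = 0.0000554 m/yr = 0.0554 m/kyr

0.0554 m/kyr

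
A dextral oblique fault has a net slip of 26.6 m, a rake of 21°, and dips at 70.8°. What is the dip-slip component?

dip-slip = net slip × sin(rake) = 26.6 m × sin(21°) = 9.53 m

9.53 m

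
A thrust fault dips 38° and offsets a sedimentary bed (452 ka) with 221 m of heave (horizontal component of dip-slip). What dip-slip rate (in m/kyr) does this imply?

dip-slip = heave / cos(dip) = 221 m / cos(38°) = 280.5 m
rate = 280.5 m / 452 ka = 0.000620 m/yr = 0.620 m/kyr

0.620 m/kyr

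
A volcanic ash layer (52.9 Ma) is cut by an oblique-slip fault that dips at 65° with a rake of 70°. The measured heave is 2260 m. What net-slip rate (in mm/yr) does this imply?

0.108 mm/yr

dip-slip = heave / cos(dip) = 2260 / cos(65°) = 5348 m
net slip = dip-slip / sin(rake) = 5348 / sin(70°) = 5691 m
rate = 5691 m / 52.9 Ma = 0.000108 m/yr = 0.108 mm/yr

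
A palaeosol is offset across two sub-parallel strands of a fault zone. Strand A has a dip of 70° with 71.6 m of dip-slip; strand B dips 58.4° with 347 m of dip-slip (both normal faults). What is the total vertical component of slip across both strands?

363 m

throw_A = 71.6 × sin(70°) = 67.28 m
throw_B = 347 × sin(58.4°) = 295.5 m
total = 67.28 + 295.5 = 363 m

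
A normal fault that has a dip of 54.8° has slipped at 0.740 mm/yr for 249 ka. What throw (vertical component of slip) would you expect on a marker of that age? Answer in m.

dip-slip = rate × time = 0.740 mm/yr × 249 ka = 184.3 m
throw = dip-slip × sin(dip) = 184.3 × sin(54.8°) = 151 m

151 m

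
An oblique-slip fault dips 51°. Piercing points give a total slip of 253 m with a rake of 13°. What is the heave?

dip-slip = net slip × sin(rake) = 253 m × sin(13°) = 56.91 m
heave = dip-slip × cos(dip) = 56.91 × cos(51°) = 35.8 m

35.8 m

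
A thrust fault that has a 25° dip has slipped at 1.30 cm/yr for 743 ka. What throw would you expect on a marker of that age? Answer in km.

dip-slip = rate × time = 1.30 cm/yr × 743 ka = 9659 m
throw = dip-slip × sin(dip) = 9659 × sin(25°) = 4080 m = 4.08 km

4.08 km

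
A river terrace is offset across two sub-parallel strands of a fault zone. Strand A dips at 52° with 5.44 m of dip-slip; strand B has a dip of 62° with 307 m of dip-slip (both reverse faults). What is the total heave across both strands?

heave_A = 5.44 × cos(52°) = 3.349 m
heave_B = 307 × cos(62°) = 144.1 m
total = 3.349 + 144.1 = 147 m

147 m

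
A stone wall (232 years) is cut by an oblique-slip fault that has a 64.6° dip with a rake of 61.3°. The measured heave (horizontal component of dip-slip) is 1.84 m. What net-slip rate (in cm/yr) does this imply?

2.11 cm/yr

dip-slip = heave / cos(dip) = 1.84 / cos(64.6°) = 4.290 m
net slip = dip-slip / sin(rake) = 4.290 / sin(61.3°) = 4.891 m
rate = 4.891 m / 232 years = 0.0211 m/yr = 2.11 cm/yr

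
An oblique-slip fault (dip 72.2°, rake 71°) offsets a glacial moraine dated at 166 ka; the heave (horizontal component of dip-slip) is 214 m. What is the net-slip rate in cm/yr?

dip-slip = heave / cos(dip) = 214 / cos(72.2°) = 700 m
net slip = dip-slip / sin(rake) = 700 / sin(71°) = 740.4 m
rate = 740.4 m / 166 ka = 0.00446 m/yr = 0.446 cm/yr

0.446 cm/yr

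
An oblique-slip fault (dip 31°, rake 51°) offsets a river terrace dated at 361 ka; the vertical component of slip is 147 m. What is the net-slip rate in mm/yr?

1.02 mm/yr

dip-slip = throw / sin(dip) = 147 / sin(31°) = 285.4 m
net slip = dip-slip / sin(rake) = 285.4 / sin(51°) = 367.3 m
rate = 367.3 m / 361 ka = 0.00102 m/yr = 1.02 mm/yr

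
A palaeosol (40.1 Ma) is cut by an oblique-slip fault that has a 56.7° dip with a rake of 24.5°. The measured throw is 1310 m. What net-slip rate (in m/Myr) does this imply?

dip-slip = throw / sin(dip) = 1310 / sin(56.7°) = 1567 m
net slip = dip-slip / sin(rake) = 1567 / sin(24.5°) = 3780 m
rate = 3780 m / 40.1 Ma = 0.0000943 m/yr = 94.3 m/Myr

94.3 m/Myr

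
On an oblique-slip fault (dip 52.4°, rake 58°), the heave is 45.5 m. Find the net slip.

dip-slip = heave / cos(dip) = 45.5 / cos(52.4°) = 74.57 m
net slip = dip-slip / sin(rake) = 74.57 / sin(58°) = 87.9 m

87.9 m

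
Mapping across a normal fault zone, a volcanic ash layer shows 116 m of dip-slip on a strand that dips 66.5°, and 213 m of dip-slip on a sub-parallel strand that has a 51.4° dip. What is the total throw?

throw_A = 116 × sin(66.5°) = 106.4 m
throw_B = 213 × sin(51.4°) = 166.5 m
total = 106.4 + 166.5 = 273 m

273 m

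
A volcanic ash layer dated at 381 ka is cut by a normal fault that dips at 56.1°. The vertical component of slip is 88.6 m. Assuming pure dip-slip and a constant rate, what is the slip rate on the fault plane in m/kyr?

0.280 m/kyr

dip-slip = throw / sin(dip) = 88.6 m / sin(56.1°) = 106.7 m
rate = 106.7 m / 381 ka = 0.000280 m/yr = 0.280 m/kyr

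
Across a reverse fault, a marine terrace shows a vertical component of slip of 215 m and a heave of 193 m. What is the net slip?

net slip = √(throw² + heave²) = √(215² + 193²) = 289 m

289 m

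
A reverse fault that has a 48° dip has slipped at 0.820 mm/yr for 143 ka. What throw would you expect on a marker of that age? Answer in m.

dip-slip = rate × time = 0.820 mm/yr × 143 ka = 117.3 m
throw = dip-slip × sin(dip) = 117.3 × sin(48°) = 87.1 m

87.1 m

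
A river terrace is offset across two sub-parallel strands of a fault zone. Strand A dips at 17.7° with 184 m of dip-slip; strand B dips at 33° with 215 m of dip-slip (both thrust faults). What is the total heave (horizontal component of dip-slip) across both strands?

heave_A = 184 × cos(17.7°) = 175.3 m
heave_B = 215 × cos(33°) = 180.3 m
total = 175.3 + 180.3 = 356 m

356 m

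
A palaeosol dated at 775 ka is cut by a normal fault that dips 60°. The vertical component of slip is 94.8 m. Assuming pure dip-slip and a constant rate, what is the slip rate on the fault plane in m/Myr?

dip-slip = throw / sin(dip) = 94.8 m / sin(60°) = 109.5 m
rate = 109.5 m / 775 ka = 0.000141 m/yr = 141 m/Myr

141 m/Myr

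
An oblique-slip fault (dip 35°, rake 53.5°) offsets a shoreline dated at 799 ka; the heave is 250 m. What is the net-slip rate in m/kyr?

dip-slip = heave / cos(dip) = 250 / cos(35°) = 305.2 m
net slip = dip-slip / sin(rake) = 305.2 / sin(53.5°) = 379.7 m
rate = 379.7 m / 799 ka = 0.000475 m/yr = 0.475 m/kyr

0.475 m/kyr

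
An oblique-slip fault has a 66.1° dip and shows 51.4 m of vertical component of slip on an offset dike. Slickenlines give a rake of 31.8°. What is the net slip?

107 m

dip-slip = throw / sin(dip) = 51.4 / sin(66.1°) = 56.22 m
net slip = dip-slip / sin(rake) = 56.22 / sin(31.8°) = 107 m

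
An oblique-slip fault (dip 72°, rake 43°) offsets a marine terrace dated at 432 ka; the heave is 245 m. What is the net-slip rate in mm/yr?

dip-slip = heave / cos(dip) = 245 / cos(72°) = 792.8 m
net slip = dip-slip / sin(rake) = 792.8 / sin(43°) = 1163 m
rate = 1163 m / 432 ka = 0.00269 m/yr = 2.69 mm/yr

2.69 mm/yr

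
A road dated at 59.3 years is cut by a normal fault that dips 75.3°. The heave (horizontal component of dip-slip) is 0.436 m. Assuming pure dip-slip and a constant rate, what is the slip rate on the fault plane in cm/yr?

dip-slip = heave / cos(dip) = 0.436 m / cos(75.3°) = 1.718 m
rate = 1.718 m / 59.3 years = 0.0290 m/yr = 2.90 cm/yr

2.90 cm/yr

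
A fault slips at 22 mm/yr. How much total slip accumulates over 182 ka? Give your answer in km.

4 km

slip = rate × time = 22 mm/yr × 182 ka = 4000 m = 4 km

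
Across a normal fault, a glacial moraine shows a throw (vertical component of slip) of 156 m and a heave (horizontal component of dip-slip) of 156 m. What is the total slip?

net slip = √(throw² + heave²) = √(156² + 156²) = 221 m

221 m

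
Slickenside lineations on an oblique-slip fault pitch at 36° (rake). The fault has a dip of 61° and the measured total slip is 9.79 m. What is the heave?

dip-slip = net slip × sin(rake) = 9.79 m × sin(36°) = 5.754 m
heave = dip-slip × cos(dip) = 5.754 × cos(61°) = 2.79 m

2.79 m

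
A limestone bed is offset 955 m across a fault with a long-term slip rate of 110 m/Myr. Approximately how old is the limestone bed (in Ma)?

age = offset / rate = 955 m / (110 m/Myr) = 8.68e+06 yr = 8.68 Ma

8.68 Ma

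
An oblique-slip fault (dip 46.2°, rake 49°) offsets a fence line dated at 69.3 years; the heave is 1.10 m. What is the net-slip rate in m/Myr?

30400 m/Myr

dip-slip = heave / cos(dip) = 1.10 / cos(46.2°) = 1.589 m
net slip = dip-slip / sin(rake) = 1.589 / sin(49°) = 2.106 m
rate = 2.106 m / 69.3 years = 0.0304 m/yr = 30400 m/Myr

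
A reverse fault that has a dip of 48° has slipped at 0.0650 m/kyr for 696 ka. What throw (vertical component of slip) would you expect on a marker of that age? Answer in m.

33.6 m

dip-slip = rate × time = 0.0650 m/kyr × 696 ka = 45.24 m
throw = dip-slip × sin(dip) = 45.24 × sin(48°) = 33.6 m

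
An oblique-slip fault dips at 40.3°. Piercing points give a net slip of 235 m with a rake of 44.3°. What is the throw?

106 m

dip-slip = net slip × sin(rake) = 235 m × sin(44.3°) = 164.1 m
throw = dip-slip × sin(dip) = 164.1 × sin(40.3°) = 106 m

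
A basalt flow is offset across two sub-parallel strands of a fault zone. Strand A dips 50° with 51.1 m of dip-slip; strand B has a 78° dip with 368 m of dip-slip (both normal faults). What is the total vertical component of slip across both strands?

throw_A = 51.1 × sin(50°) = 39.14 m
throw_B = 368 × sin(78°) = 360 m
total = 39.14 + 360 = 399 m

399 m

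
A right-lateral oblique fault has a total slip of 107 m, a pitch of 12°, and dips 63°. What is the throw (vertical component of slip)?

dip-slip = net slip × sin(rake) = 107 m × sin(12°) = 22.25 m
throw = dip-slip × sin(dip) = 22.25 × sin(63°) = 19.8 m

19.8 m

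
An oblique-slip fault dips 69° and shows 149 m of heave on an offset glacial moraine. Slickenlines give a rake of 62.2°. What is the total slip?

dip-slip = heave / cos(dip) = 149 / cos(69°) = 415.8 m
net slip = dip-slip / sin(rake) = 415.8 / sin(62.2°) = 470 m

470 m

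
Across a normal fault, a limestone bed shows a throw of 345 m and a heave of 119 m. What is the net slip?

net slip = √(throw² + heave²) = √(345² + 119²) = 365 m

365 m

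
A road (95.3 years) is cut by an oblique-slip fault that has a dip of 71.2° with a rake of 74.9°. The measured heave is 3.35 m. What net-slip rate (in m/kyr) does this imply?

dip-slip = heave / cos(dip) = 3.35 / cos(71.2°) = 10.40 m
net slip = dip-slip / sin(rake) = 10.40 / sin(74.9°) = 10.77 m
rate = 10.77 m / 95.3 years = 0.113 m/yr = 113 m/kyr

113 m/kyr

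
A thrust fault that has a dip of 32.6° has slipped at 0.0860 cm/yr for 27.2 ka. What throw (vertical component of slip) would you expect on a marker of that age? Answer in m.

12.6 m

dip-slip = rate × time = 0.0860 cm/yr × 27.2 ka = 23.39 m
throw = dip-slip × sin(dip) = 23.39 × sin(32.6°) = 12.6 m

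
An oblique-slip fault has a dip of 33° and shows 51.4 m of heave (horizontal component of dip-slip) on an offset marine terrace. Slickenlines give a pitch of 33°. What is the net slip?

113 m

dip-slip = heave / cos(dip) = 51.4 / cos(33°) = 61.29 m
net slip = dip-slip / sin(rake) = 61.29 / sin(33°) = 113 m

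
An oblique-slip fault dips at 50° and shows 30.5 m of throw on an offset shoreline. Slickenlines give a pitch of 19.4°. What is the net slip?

120 m

dip-slip = throw / sin(dip) = 30.5 / sin(50°) = 39.81 m
net slip = dip-slip / sin(rake) = 39.81 / sin(19.4°) = 120 m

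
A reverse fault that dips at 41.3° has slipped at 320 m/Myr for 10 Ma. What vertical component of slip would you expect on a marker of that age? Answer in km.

dip-slip = rate × time = 320 m/Myr × 10 Ma = 3200 m
throw = dip-slip × sin(dip) = 3200 × sin(41.3°) = 2110 m = 2.11 km

2.11 km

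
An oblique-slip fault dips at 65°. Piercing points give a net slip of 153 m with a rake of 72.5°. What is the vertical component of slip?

132 m

dip-slip = net slip × sin(rake) = 153 m × sin(72.5°) = 145.9 m
throw = dip-slip × sin(dip) = 145.9 × sin(65°) = 132 m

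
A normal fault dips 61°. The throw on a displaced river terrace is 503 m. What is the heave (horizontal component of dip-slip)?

279 m

heave = throw / tan(dip) = 503 / tan(61°) = 279 m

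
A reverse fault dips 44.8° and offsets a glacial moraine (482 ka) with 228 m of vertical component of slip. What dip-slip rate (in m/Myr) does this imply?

dip-slip = throw / sin(dip) = 228 m / sin(44.8°) = 323.6 m
rate = 323.6 m / 482 ka = 0.000671 m/yr = 671 m/Myr

671 m/Myr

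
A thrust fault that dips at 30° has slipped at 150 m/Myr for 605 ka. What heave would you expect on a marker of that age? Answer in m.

dip-slip = rate × time = 150 m/Myr × 605 ka = 90.75 m
heave = dip-slip × cos(dip) = 90.75 × cos(30°) = 78.6 m

78.6 m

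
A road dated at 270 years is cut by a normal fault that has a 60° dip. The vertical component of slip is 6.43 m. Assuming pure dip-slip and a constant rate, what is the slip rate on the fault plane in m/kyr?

27.5 m/kyr

dip-slip = throw / sin(dip) = 6.43 m / sin(60°) = 7.425 m
rate = 7.425 m / 270 years = 0.0275 m/yr = 27.5 m/kyr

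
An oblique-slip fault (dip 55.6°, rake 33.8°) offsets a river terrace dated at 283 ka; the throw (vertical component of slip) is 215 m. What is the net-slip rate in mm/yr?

1.66 mm/yr

dip-slip = throw / sin(dip) = 215 / sin(55.6°) = 260.6 m
net slip = dip-slip / sin(rake) = 260.6 / sin(33.8°) = 468.4 m
rate = 468.4 m / 283 ka = 0.00166 m/yr = 1.66 mm/yr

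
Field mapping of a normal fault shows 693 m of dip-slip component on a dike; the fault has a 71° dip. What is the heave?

226 m

heave = dip-slip × cos(dip) = 693 m × cos(71°) = 226 m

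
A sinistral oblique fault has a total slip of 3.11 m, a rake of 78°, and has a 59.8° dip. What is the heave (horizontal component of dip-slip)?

dip-slip = net slip × sin(rake) = 3.11 m × sin(78°) = 3.042 m
heave = dip-slip × cos(dip) = 3.042 × cos(59.8°) = 1.53 m

1.53 m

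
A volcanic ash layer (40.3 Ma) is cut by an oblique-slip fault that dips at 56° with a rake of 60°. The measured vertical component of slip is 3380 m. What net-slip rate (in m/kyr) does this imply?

dip-slip = throw / sin(dip) = 3380 / sin(56°) = 4077 m
net slip = dip-slip / sin(rake) = 4077 / sin(60°) = 4708 m
rate = 4708 m / 40.3 Ma = 0.000117 m/yr = 0.117 m/kyr

0.117 m/kyr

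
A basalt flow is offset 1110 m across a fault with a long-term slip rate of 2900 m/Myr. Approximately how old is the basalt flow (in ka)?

383 ka

age = offset / rate = 1110 m / (2900 m/Myr) = 383000 yr = 383 ka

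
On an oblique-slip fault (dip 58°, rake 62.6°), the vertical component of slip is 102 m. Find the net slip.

dip-slip = throw / sin(dip) = 102 / sin(58°) = 120.3 m
net slip = dip-slip / sin(rake) = 120.3 / sin(62.6°) = 135 m

135 m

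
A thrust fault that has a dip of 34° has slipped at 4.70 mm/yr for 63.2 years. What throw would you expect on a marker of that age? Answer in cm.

16.6 cm

dip-slip = rate × time = 4.70 mm/yr × 63.2 years = 0.2970 m
throw = dip-slip × sin(dip) = 0.2970 × sin(34°) = 0.166 m = 16.6 cm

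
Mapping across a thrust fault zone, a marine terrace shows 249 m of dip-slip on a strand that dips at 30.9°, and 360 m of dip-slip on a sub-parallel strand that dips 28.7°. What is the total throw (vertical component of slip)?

throw_A = 249 × sin(30.9°) = 127.9 m
throw_B = 360 × sin(28.7°) = 172.9 m
total = 127.9 + 172.9 = 301 m

301 m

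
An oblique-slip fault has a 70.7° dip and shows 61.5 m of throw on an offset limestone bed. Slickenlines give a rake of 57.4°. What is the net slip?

dip-slip = throw / sin(dip) = 61.5 / sin(70.7°) = 65.16 m
net slip = dip-slip / sin(rake) = 65.16 / sin(57.4°) = 77.3 m

77.3 m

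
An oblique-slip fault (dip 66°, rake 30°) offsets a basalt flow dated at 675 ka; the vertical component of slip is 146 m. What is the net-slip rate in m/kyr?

0.474 m/kyr

dip-slip = throw / sin(dip) = 146 / sin(66°) = 159.8 m
net slip = dip-slip / sin(rake) = 159.8 / sin(30°) = 319.6 m
rate = 319.6 m / 675 ka = 0.000474 m/yr = 0.474 m/kyr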